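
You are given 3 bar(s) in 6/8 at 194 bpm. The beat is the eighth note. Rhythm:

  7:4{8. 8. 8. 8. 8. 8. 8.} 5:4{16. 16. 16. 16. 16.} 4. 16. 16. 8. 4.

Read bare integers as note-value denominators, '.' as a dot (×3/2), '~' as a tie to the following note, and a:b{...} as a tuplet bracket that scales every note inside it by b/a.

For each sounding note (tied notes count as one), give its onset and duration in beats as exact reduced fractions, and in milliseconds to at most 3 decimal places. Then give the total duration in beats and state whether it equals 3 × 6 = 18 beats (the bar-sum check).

1) 0.0ms=0b +265.096ms=6/7b
2) 265.096ms=6/7b +265.096ms=6/7b
3) 530.191ms=12/7b +265.096ms=6/7b
4) 795.287ms=18/7b +265.096ms=6/7b
5) 1060.383ms=24/7b +265.096ms=6/7b
6) 1325.479ms=30/7b +265.096ms=6/7b
7) 1590.574ms=36/7b +265.096ms=6/7b
8) 1855.67ms=6b +185.567ms=3/5b
9) 2041.237ms=33/5b +185.567ms=3/5b
10) 2226.804ms=36/5b +185.567ms=3/5b
11) 2412.371ms=39/5b +185.567ms=3/5b
12) 2597.938ms=42/5b +185.567ms=3/5b
13) 2783.505ms=9b +927.835ms=3b
14) 3711.34ms=12b +231.959ms=3/4b
15) 3943.299ms=51/4b +231.959ms=3/4b
16) 4175.258ms=27/2b +463.918ms=3/2b
17) 4639.175ms=15b +927.835ms=3b
Σ=18b of 18 (194bpm 6/8) — PASS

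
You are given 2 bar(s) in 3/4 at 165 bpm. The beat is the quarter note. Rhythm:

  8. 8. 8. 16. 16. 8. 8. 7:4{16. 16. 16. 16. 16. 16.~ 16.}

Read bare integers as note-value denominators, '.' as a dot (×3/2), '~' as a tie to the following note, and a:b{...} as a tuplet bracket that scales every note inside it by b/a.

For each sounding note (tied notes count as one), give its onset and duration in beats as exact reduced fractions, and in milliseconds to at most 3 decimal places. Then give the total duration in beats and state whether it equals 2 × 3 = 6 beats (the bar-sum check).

1) 0.0ms=0b +272.727ms=3/4b
2) 272.727ms=3/4b +272.727ms=3/4b
3) 545.455ms=3/2b +272.727ms=3/4b
4) 818.182ms=9/4b +136.364ms=3/8b
5) 954.545ms=21/8b +136.364ms=3/8b
6) 1090.909ms=3b +272.727ms=3/4b
7) 1363.636ms=15/4b +272.727ms=3/4b
8) 1636.364ms=9/2b +77.922ms=3/14b
9) 1714.286ms=33/7b +77.922ms=3/14b
10) 1792.208ms=69/14b +77.922ms=3/14b
11) 1870.13ms=36/7b +77.922ms=3/14b
12) 1948.052ms=75/14b +77.922ms=3/14b
13) 2025.974ms=39/7b +155.844ms=3/7b
Σ=6b of 6 (165bpm 3/4) — PASS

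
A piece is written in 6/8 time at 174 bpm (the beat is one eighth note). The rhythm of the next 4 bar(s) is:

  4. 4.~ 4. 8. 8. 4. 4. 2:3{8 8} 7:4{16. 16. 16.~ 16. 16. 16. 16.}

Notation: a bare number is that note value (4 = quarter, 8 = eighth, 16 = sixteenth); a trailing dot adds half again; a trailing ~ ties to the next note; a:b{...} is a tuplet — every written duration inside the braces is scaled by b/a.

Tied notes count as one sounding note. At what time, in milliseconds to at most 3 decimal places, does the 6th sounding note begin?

1. 0.0ms @ 0 + 1034.483ms (3)
2. 1034.483ms @ 3 + 2068.966ms (6)
3. 3103.448ms @ 9 + 517.241ms (3/2)
4. 3620.69ms @ 21/2 + 517.241ms (3/2)
5. 4137.931ms @ 12 + 1034.483ms (3)
6. 5172.414ms @ 15 + 1034.483ms (3)
7. 6206.897ms @ 18 + 517.241ms (3/2)
8. 6724.138ms @ 39/2 + 517.241ms (3/2)
9. 7241.379ms @ 21 + 147.783ms (3/7)
10. 7389.163ms @ 150/7 + 147.783ms (3/7)
11. 7536.946ms @ 153/7 + 295.567ms (6/7)
12. 7832.512ms @ 159/7 + 147.783ms (3/7)
13. 7980.296ms @ 162/7 + 147.783ms (3/7)
14. 8128.079ms @ 165/7 + 147.783ms (3/7)

note 6 onset = 15b = 5172.414ms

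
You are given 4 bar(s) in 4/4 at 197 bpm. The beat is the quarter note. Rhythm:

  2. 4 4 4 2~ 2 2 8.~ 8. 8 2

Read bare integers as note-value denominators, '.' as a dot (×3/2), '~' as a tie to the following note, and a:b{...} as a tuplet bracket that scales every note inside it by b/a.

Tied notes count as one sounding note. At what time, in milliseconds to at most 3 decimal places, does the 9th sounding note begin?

note 9 onset = 14b = 4263.959ms

1. 0.0ms @ 0 + 913.706ms (3)
2. 913.706ms @ 3 + 304.569ms (1)
3. 1218.274ms @ 4 + 304.569ms (1)
4. 1522.843ms @ 5 + 304.569ms (1)
5. 1827.411ms @ 6 + 1218.274ms (4)
6. 3045.685ms @ 10 + 609.137ms (2)
7. 3654.822ms @ 12 + 456.853ms (3/2)
8. 4111.675ms @ 27/2 + 152.284ms (1/2)
9. 4263.959ms @ 14 + 609.137ms (2)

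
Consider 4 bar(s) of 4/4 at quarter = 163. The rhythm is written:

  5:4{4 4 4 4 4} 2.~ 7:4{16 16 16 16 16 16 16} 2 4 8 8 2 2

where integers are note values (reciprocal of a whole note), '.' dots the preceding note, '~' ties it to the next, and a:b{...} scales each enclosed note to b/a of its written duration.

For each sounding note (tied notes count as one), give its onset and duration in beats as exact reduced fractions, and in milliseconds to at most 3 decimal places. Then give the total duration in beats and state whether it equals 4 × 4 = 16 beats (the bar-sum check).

1) 0.0ms=0b +294.479ms=4/5b
2) 294.479ms=4/5b +294.479ms=4/5b
3) 588.957ms=8/5b +294.479ms=4/5b
4) 883.436ms=12/5b +294.479ms=4/5b
5) 1177.914ms=16/5b +294.479ms=4/5b
6) 1472.393ms=4b +1156.88ms=22/7b
7) 2629.273ms=50/7b +52.585ms=1/7b
8) 2681.858ms=51/7b +52.585ms=1/7b
9) 2734.443ms=52/7b +52.585ms=1/7b
10) 2787.029ms=53/7b +52.585ms=1/7b
11) 2839.614ms=54/7b +52.585ms=1/7b
12) 2892.2ms=55/7b +52.585ms=1/7b
13) 2944.785ms=8b +736.196ms=2b
14) 3680.982ms=10b +368.098ms=1b
15) 4049.08ms=11b +184.049ms=1/2b
16) 4233.129ms=23/2b +184.049ms=1/2b
17) 4417.178ms=12b +736.196ms=2b
18) 5153.374ms=14b +736.196ms=2b
Σ=16b of 16 (163bpm 4/4) — PASS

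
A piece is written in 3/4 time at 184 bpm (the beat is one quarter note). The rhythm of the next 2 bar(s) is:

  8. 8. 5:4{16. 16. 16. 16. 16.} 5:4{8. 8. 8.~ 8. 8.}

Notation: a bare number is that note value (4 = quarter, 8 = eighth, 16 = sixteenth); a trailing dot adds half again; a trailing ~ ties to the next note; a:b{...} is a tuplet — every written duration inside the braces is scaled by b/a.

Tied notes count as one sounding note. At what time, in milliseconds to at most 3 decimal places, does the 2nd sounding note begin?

note 2 onset = 3/4b = 244.565ms

1. 0.0ms @ 0 + 244.565ms (3/4)
2. 244.565ms @ 3/4 + 244.565ms (3/4)
3. 489.13ms @ 3/2 + 97.826ms (3/10)
4. 586.957ms @ 9/5 + 97.826ms (3/10)
5. 684.783ms @ 21/10 + 97.826ms (3/10)
6. 782.609ms @ 12/5 + 97.826ms (3/10)
7. 880.435ms @ 27/10 + 97.826ms (3/10)
8. 978.261ms @ 3 + 195.652ms (3/5)
9. 1173.913ms @ 18/5 + 195.652ms (3/5)
10. 1369.565ms @ 21/5 + 391.304ms (6/5)
11. 1760.87ms @ 27/5 + 195.652ms (3/5)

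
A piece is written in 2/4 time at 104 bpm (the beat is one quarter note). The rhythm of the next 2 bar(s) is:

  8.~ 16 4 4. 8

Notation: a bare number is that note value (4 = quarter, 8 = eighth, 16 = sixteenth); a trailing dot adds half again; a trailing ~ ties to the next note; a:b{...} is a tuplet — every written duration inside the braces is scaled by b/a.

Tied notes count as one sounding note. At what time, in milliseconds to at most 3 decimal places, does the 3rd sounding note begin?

note 3 onset = 2b = 1153.846ms

1. 0.0ms @ 0 + 576.923ms (1)
2. 576.923ms @ 1 + 576.923ms (1)
3. 1153.846ms @ 2 + 865.385ms (3/2)
4. 2019.231ms @ 7/2 + 288.462ms (1/2)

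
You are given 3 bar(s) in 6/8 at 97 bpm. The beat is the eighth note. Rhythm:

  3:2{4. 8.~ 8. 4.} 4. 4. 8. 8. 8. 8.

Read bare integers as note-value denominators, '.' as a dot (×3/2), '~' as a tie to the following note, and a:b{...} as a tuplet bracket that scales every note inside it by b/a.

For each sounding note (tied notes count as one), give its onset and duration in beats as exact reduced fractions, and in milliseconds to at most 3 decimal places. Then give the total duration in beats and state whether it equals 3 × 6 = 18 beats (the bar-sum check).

1) 0.0ms=0b +1237.113ms=2b
2) 1237.113ms=2b +1237.113ms=2b
3) 2474.227ms=4b +1237.113ms=2b
4) 3711.34ms=6b +1855.67ms=3b
5) 5567.01ms=9b +1855.67ms=3b
6) 7422.68ms=12b +927.835ms=3/2b
7) 8350.515ms=27/2b +927.835ms=3/2b
8) 9278.351ms=15b +927.835ms=3/2b
9) 10206.186ms=33/2b +927.835ms=3/2b
Σ=18b of 18 (97bpm 6/8) — PASS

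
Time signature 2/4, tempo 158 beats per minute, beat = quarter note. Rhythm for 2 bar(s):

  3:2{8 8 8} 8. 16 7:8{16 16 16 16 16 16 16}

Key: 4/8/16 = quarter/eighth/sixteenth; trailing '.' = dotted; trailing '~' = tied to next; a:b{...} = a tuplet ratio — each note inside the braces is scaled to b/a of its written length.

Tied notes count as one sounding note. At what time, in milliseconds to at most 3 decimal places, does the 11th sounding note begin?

1. 0.0ms @ 0 + 126.582ms (1/3)
2. 126.582ms @ 1/3 + 126.582ms (1/3)
3. 253.165ms @ 2/3 + 126.582ms (1/3)
4. 379.747ms @ 1 + 284.81ms (3/4)
5. 664.557ms @ 7/4 + 94.937ms (1/4)
6. 759.494ms @ 2 + 108.499ms (2/7)
7. 867.993ms @ 16/7 + 108.499ms (2/7)
8. 976.492ms @ 18/7 + 108.499ms (2/7)
9. 1084.991ms @ 20/7 + 108.499ms (2/7)
10. 1193.49ms @ 22/7 + 108.499ms (2/7)
11. 1301.989ms @ 24/7 + 108.499ms (2/7)
12. 1410.488ms @ 26/7 + 108.499ms (2/7)

note 11 onset = 24/7b = 1301.989ms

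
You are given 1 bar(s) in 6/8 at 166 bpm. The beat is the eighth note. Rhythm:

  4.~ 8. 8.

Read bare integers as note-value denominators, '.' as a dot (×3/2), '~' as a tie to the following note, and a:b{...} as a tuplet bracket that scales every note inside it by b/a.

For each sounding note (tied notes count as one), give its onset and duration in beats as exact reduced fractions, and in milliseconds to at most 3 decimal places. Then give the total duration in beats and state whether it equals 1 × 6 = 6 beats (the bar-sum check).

1) 0.0ms=0b +1626.506ms=9/2b
2) 1626.506ms=9/2b +542.169ms=3/2b
Σ=6b of 6 (166bpm 6/8) — PASS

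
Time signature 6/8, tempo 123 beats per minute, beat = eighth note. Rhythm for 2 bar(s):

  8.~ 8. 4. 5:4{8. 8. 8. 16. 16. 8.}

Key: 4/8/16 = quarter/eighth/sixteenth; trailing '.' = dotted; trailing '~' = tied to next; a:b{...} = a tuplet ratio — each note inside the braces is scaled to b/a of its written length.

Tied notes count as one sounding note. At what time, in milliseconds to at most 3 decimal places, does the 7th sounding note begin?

note 7 onset = 51/5b = 4975.61ms

1. 0.0ms @ 0 + 1463.415ms (3)
2. 1463.415ms @ 3 + 1463.415ms (3)
3. 2926.829ms @ 6 + 585.366ms (6/5)
4. 3512.195ms @ 36/5 + 585.366ms (6/5)
5. 4097.561ms @ 42/5 + 585.366ms (6/5)
6. 4682.927ms @ 48/5 + 292.683ms (3/5)
7. 4975.61ms @ 51/5 + 292.683ms (3/5)
8. 5268.293ms @ 54/5 + 585.366ms (6/5)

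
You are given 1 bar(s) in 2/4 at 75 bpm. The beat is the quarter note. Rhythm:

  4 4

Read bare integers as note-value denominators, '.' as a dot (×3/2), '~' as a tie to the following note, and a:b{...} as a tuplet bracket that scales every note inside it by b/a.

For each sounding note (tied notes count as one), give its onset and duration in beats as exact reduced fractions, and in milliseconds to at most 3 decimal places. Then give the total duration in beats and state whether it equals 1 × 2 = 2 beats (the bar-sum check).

1) 0.0ms=0b +800.0ms=1b
2) 800.0ms=1b +800.0ms=1b
Σ=2b of 2 (75bpm 2/4) — PASS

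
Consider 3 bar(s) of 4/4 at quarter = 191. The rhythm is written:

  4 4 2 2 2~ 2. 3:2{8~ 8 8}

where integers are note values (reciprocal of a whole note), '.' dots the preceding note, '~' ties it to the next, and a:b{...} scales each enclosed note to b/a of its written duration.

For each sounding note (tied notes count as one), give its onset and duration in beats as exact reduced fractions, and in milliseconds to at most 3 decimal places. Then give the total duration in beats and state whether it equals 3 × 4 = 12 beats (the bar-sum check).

1) 0.0ms=0b +314.136ms=1b
2) 314.136ms=1b +314.136ms=1b
3) 628.272ms=2b +628.272ms=2b
4) 1256.545ms=4b +628.272ms=2b
5) 1884.817ms=6b +1570.681ms=5b
6) 3455.497ms=11b +209.424ms=2/3b
7) 3664.921ms=35/3b +104.712ms=1/3b
Σ=12b of 12 (191bpm 4/4) — PASS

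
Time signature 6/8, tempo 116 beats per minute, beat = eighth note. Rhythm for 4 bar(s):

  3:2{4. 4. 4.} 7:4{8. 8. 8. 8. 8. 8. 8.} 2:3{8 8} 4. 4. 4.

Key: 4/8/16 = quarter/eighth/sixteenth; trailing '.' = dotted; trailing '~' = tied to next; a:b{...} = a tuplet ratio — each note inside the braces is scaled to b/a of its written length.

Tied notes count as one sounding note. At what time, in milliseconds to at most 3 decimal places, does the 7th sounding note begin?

1. 0.0ms @ 0 + 1034.483ms (2)
2. 1034.483ms @ 2 + 1034.483ms (2)
3. 2068.966ms @ 4 + 1034.483ms (2)
4. 3103.448ms @ 6 + 443.35ms (6/7)
5. 3546.798ms @ 48/7 + 443.35ms (6/7)
6. 3990.148ms @ 54/7 + 443.35ms (6/7)
7. 4433.498ms @ 60/7 + 443.35ms (6/7)
8. 4876.847ms @ 66/7 + 443.35ms (6/7)
9. 5320.197ms @ 72/7 + 443.35ms (6/7)
10. 5763.547ms @ 78/7 + 443.35ms (6/7)
11. 6206.897ms @ 12 + 775.862ms (3/2)
12. 6982.759ms @ 27/2 + 775.862ms (3/2)
13. 7758.621ms @ 15 + 1551.724ms (3)
14. 9310.345ms @ 18 + 1551.724ms (3)
15. 10862.069ms @ 21 + 1551.724ms (3)

note 7 onset = 60/7b = 4433.498ms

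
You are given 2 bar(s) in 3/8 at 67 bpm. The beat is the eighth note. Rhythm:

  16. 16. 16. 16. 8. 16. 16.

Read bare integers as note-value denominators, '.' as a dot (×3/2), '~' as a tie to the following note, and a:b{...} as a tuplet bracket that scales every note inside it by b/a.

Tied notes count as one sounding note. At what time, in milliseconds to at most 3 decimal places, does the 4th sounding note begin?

note 4 onset = 9/4b = 2014.925ms

1. 0.0ms @ 0 + 671.642ms (3/4)
2. 671.642ms @ 3/4 + 671.642ms (3/4)
3. 1343.284ms @ 3/2 + 671.642ms (3/4)
4. 2014.925ms @ 9/4 + 671.642ms (3/4)
5. 2686.567ms @ 3 + 1343.284ms (3/2)
6. 4029.851ms @ 9/2 + 671.642ms (3/4)
7. 4701.493ms @ 21/4 + 671.642ms (3/4)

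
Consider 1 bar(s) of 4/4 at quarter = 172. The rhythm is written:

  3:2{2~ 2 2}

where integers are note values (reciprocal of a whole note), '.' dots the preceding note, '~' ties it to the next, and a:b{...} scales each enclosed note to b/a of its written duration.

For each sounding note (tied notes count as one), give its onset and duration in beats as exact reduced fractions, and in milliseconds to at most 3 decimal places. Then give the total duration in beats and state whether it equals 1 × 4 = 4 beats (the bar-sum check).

1) 0.0ms=0b +930.233ms=8/3b
2) 930.233ms=8/3b +465.116ms=4/3b
Σ=4b of 4 (172bpm 4/4) — PASS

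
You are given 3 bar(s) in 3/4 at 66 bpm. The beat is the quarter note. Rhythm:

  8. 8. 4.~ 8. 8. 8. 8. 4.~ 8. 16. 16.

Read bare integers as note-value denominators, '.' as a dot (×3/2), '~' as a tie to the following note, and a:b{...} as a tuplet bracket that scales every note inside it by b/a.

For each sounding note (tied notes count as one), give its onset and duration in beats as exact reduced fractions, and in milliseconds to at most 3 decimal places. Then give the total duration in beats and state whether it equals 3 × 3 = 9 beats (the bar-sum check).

1) 0.0ms=0b +681.818ms=3/4b
2) 681.818ms=3/4b +681.818ms=3/4b
3) 1363.636ms=3/2b +2045.455ms=9/4b
4) 3409.091ms=15/4b +681.818ms=3/4b
5) 4090.909ms=9/2b +681.818ms=3/4b
6) 4772.727ms=21/4b +681.818ms=3/4b
7) 5454.545ms=6b +2045.455ms=9/4b
8) 7500.0ms=33/4b +340.909ms=3/8b
9) 7840.909ms=69/8b +340.909ms=3/8b
Σ=9b of 9 (66bpm 3/4) — PASS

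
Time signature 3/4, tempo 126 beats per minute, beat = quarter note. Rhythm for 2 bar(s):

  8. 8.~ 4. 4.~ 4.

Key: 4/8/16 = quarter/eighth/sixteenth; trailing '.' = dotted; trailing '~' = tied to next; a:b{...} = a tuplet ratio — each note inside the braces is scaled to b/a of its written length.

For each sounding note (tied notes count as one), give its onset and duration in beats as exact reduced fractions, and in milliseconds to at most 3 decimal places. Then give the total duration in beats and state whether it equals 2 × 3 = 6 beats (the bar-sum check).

1) 0.0ms=0b +357.143ms=3/4b
2) 357.143ms=3/4b +1071.429ms=9/4b
3) 1428.571ms=3b +1428.571ms=3b
Σ=6b of 6 (126bpm 3/4) — PASS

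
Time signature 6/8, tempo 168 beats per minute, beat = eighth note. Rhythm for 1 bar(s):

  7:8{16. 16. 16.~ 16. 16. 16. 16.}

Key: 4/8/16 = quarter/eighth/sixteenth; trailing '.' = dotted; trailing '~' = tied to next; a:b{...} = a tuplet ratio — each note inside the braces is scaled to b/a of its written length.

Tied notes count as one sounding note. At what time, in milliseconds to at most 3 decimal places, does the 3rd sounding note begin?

1. 0.0ms @ 0 + 306.122ms (6/7)
2. 306.122ms @ 6/7 + 306.122ms (6/7)
3. 612.245ms @ 12/7 + 612.245ms (12/7)
4. 1224.49ms @ 24/7 + 306.122ms (6/7)
5. 1530.612ms @ 30/7 + 306.122ms (6/7)
6. 1836.735ms @ 36/7 + 306.122ms (6/7)

note 3 onset = 12/7b = 612.245ms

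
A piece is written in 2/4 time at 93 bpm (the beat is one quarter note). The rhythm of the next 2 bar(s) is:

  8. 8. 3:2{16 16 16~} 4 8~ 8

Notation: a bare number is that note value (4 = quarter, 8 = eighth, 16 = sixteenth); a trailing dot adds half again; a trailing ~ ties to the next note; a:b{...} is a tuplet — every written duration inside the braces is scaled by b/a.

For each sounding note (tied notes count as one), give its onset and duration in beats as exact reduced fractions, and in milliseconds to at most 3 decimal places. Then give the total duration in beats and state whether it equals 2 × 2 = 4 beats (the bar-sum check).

1) 0.0ms=0b +483.871ms=3/4b
2) 483.871ms=3/4b +483.871ms=3/4b
3) 967.742ms=3/2b +107.527ms=1/6b
4) 1075.269ms=5/3b +107.527ms=1/6b
5) 1182.796ms=11/6b +752.688ms=7/6b
6) 1935.484ms=3b +645.161ms=1b
Σ=4b of 4 (93bpm 2/4) — PASS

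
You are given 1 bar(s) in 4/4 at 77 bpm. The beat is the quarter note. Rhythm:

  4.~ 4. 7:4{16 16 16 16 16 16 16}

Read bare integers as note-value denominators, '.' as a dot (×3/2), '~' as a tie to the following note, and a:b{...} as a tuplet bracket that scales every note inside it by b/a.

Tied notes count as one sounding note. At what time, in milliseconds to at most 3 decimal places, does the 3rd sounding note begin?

1. 0.0ms @ 0 + 2337.662ms (3)
2. 2337.662ms @ 3 + 111.317ms (1/7)
3. 2448.98ms @ 22/7 + 111.317ms (1/7)
4. 2560.297ms @ 23/7 + 111.317ms (1/7)
5. 2671.614ms @ 24/7 + 111.317ms (1/7)
6. 2782.931ms @ 25/7 + 111.317ms (1/7)
7. 2894.249ms @ 26/7 + 111.317ms (1/7)
8. 3005.566ms @ 27/7 + 111.317ms (1/7)

note 3 onset = 22/7b = 2448.98ms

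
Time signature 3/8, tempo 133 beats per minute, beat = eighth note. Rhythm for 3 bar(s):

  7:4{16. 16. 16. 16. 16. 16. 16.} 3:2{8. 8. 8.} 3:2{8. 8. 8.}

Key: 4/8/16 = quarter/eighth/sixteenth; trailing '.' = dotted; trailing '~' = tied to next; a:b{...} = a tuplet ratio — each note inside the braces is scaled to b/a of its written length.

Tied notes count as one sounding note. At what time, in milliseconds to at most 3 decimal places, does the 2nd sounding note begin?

1. 0.0ms @ 0 + 193.34ms (3/7)
2. 193.34ms @ 3/7 + 193.34ms (3/7)
3. 386.681ms @ 6/7 + 193.34ms (3/7)
4. 580.021ms @ 9/7 + 193.34ms (3/7)
5. 773.362ms @ 12/7 + 193.34ms (3/7)
6. 966.702ms @ 15/7 + 193.34ms (3/7)
7. 1160.043ms @ 18/7 + 193.34ms (3/7)
8. 1353.383ms @ 3 + 451.128ms (1)
9. 1804.511ms @ 4 + 451.128ms (1)
10. 2255.639ms @ 5 + 451.128ms (1)
11. 2706.767ms @ 6 + 451.128ms (1)
12. 3157.895ms @ 7 + 451.128ms (1)
13. 3609.023ms @ 8 + 451.128ms (1)

note 2 onset = 3/7b = 193.34ms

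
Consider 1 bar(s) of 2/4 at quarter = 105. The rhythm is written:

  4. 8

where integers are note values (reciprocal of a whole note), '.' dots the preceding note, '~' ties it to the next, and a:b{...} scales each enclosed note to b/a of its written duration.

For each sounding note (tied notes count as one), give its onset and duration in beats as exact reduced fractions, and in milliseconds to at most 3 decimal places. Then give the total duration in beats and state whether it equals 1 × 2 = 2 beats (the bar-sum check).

1) 0.0ms=0b +857.143ms=3/2b
2) 857.143ms=3/2b +285.714ms=1/2b
Σ=2b of 2 (105bpm 2/4) — PASS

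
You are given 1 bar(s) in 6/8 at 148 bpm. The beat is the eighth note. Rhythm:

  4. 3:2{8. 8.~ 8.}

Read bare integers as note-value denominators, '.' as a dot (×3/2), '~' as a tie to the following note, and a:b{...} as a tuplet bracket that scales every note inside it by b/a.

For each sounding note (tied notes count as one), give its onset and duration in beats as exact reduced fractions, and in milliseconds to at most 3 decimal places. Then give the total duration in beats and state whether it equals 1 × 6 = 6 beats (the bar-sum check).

1) 0.0ms=0b +1216.216ms=3b
2) 1216.216ms=3b +405.405ms=1b
3) 1621.622ms=4b +810.811ms=2b
Σ=6b of 6 (148bpm 6/8) — PASS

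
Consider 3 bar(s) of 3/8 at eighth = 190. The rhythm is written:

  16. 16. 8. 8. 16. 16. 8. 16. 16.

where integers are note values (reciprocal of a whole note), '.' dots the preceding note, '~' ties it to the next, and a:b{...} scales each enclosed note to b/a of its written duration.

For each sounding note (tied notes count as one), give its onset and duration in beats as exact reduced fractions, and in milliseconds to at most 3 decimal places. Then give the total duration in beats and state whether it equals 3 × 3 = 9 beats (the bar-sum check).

1) 0.0ms=0b +236.842ms=3/4b
2) 236.842ms=3/4b +236.842ms=3/4b
3) 473.684ms=3/2b +473.684ms=3/2b
4) 947.368ms=3b +473.684ms=3/2b
5) 1421.053ms=9/2b +236.842ms=3/4b
6) 1657.895ms=21/4b +236.842ms=3/4b
7) 1894.737ms=6b +473.684ms=3/2b
8) 2368.421ms=15/2b +236.842ms=3/4b
9) 2605.263ms=33/4b +236.842ms=3/4b
Σ=9b of 9 (190bpm 3/8) — PASS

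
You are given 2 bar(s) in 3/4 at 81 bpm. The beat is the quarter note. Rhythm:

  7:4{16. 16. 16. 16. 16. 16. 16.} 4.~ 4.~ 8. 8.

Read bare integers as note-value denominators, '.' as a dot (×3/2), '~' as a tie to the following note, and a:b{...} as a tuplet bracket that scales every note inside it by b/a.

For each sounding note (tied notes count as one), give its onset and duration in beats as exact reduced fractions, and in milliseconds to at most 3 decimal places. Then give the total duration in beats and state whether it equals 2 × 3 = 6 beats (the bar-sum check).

1) 0.0ms=0b +158.73ms=3/14b
2) 158.73ms=3/14b +158.73ms=3/14b
3) 317.46ms=3/7b +158.73ms=3/14b
4) 476.19ms=9/14b +158.73ms=3/14b
5) 634.921ms=6/7b +158.73ms=3/14b
6) 793.651ms=15/14b +158.73ms=3/14b
7) 952.381ms=9/7b +158.73ms=3/14b
8) 1111.111ms=3/2b +2777.778ms=15/4b
9) 3888.889ms=21/4b +555.556ms=3/4b
Σ=6b of 6 (81bpm 3/4) — PASS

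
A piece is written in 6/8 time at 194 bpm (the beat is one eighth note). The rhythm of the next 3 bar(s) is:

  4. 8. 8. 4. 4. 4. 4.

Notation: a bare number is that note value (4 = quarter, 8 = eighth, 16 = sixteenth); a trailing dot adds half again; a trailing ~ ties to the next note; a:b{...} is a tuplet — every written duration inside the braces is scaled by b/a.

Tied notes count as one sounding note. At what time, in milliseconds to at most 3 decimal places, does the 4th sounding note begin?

note 4 onset = 6b = 1855.67ms

1. 0.0ms @ 0 + 927.835ms (3)
2. 927.835ms @ 3 + 463.918ms (3/2)
3. 1391.753ms @ 9/2 + 463.918ms (3/2)
4. 1855.67ms @ 6 + 927.835ms (3)
5. 2783.505ms @ 9 + 927.835ms (3)
6. 3711.34ms @ 12 + 927.835ms (3)
7. 4639.175ms @ 15 + 927.835ms (3)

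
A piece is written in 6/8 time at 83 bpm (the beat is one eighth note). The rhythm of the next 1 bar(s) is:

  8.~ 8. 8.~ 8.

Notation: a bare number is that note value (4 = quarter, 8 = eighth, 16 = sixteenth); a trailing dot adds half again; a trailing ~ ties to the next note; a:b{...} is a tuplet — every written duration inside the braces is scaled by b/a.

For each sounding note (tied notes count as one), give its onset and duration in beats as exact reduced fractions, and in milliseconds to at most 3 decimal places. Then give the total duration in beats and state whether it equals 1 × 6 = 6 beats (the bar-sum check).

1) 0.0ms=0b +2168.675ms=3b
2) 2168.675ms=3b +2168.675ms=3b
Σ=6b of 6 (83bpm 6/8) — PASS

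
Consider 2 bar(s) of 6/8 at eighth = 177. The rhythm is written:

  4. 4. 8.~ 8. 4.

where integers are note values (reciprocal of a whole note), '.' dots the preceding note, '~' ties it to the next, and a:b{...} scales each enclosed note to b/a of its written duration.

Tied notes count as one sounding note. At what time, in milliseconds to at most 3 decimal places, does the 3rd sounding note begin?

note 3 onset = 6b = 2033.898ms

1. 0.0ms @ 0 + 1016.949ms (3)
2. 1016.949ms @ 3 + 1016.949ms (3)
3. 2033.898ms @ 6 + 1016.949ms (3)
4. 3050.847ms @ 9 + 1016.949ms (3)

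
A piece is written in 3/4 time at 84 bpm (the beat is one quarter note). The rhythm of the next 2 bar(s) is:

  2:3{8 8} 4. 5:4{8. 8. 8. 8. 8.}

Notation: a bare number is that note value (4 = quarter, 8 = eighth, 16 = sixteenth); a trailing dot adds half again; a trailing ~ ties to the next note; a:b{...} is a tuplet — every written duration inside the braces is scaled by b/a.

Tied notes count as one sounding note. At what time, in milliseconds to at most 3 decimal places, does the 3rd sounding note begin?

1. 0.0ms @ 0 + 535.714ms (3/4)
2. 535.714ms @ 3/4 + 535.714ms (3/4)
3. 1071.429ms @ 3/2 + 1071.429ms (3/2)
4. 2142.857ms @ 3 + 428.571ms (3/5)
5. 2571.429ms @ 18/5 + 428.571ms (3/5)
6. 3000.0ms @ 21/5 + 428.571ms (3/5)
7. 3428.571ms @ 24/5 + 428.571ms (3/5)
8. 3857.143ms @ 27/5 + 428.571ms (3/5)

note 3 onset = 3/2b = 1071.429ms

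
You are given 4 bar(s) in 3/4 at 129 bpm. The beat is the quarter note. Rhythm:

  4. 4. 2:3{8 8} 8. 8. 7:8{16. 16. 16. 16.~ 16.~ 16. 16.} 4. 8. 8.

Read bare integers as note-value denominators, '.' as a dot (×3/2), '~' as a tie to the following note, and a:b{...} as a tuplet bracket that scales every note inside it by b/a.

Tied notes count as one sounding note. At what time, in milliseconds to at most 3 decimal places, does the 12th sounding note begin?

1. 0.0ms @ 0 + 697.674ms (3/2)
2. 697.674ms @ 3/2 + 697.674ms (3/2)
3. 1395.349ms @ 3 + 348.837ms (3/4)
4. 1744.186ms @ 15/4 + 348.837ms (3/4)
5. 2093.023ms @ 9/2 + 348.837ms (3/4)
6. 2441.86ms @ 21/4 + 348.837ms (3/4)
7. 2790.698ms @ 6 + 199.336ms (3/7)
8. 2990.033ms @ 45/7 + 199.336ms (3/7)
9. 3189.369ms @ 48/7 + 199.336ms (3/7)
10. 3388.704ms @ 51/7 + 598.007ms (9/7)
11. 3986.711ms @ 60/7 + 199.336ms (3/7)
12. 4186.047ms @ 9 + 697.674ms (3/2)
13. 4883.721ms @ 21/2 + 348.837ms (3/4)
14. 5232.558ms @ 45/4 + 348.837ms (3/4)

note 12 onset = 9b = 4186.047ms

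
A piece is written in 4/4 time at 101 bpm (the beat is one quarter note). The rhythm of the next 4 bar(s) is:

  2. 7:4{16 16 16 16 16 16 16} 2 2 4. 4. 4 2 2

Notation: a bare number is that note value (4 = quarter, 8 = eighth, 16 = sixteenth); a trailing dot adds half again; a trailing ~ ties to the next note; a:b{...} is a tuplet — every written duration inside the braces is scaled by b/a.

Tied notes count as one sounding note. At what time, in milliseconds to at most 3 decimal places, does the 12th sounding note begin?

note 12 onset = 19/2b = 5643.564ms

1. 0.0ms @ 0 + 1782.178ms (3)
2. 1782.178ms @ 3 + 84.866ms (1/7)
3. 1867.044ms @ 22/7 + 84.866ms (1/7)
4. 1951.909ms @ 23/7 + 84.866ms (1/7)
5. 2036.775ms @ 24/7 + 84.866ms (1/7)
6. 2121.641ms @ 25/7 + 84.866ms (1/7)
7. 2206.506ms @ 26/7 + 84.866ms (1/7)
8. 2291.372ms @ 27/7 + 84.866ms (1/7)
9. 2376.238ms @ 4 + 1188.119ms (2)
10. 3564.356ms @ 6 + 1188.119ms (2)
11. 4752.475ms @ 8 + 891.089ms (3/2)
12. 5643.564ms @ 19/2 + 891.089ms (3/2)
13. 6534.653ms @ 11 + 594.059ms (1)
14. 7128.713ms @ 12 + 1188.119ms (2)
15. 8316.832ms @ 14 + 1188.119ms (2)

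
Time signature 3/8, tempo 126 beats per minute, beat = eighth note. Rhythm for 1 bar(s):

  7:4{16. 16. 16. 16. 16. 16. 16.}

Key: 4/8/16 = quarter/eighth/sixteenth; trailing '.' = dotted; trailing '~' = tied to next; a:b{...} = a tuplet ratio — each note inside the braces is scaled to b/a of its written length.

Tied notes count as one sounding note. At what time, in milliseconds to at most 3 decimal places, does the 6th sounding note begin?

1. 0.0ms @ 0 + 204.082ms (3/7)
2. 204.082ms @ 3/7 + 204.082ms (3/7)
3. 408.163ms @ 6/7 + 204.082ms (3/7)
4. 612.245ms @ 9/7 + 204.082ms (3/7)
5. 816.327ms @ 12/7 + 204.082ms (3/7)
6. 1020.408ms @ 15/7 + 204.082ms (3/7)
7. 1224.49ms @ 18/7 + 204.082ms (3/7)

note 6 onset = 15/7b = 1020.408ms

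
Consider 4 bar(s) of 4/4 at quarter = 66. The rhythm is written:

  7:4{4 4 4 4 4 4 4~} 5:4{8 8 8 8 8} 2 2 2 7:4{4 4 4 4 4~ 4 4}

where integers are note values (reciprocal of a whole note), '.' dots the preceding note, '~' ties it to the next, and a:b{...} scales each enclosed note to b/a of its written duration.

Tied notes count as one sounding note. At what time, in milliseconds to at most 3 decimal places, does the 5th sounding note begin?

1. 0.0ms @ 0 + 519.481ms (4/7)
2. 519.481ms @ 4/7 + 519.481ms (4/7)
3. 1038.961ms @ 8/7 + 519.481ms (4/7)
4. 1558.442ms @ 12/7 + 519.481ms (4/7)
5. 2077.922ms @ 16/7 + 519.481ms (4/7)
6. 2597.403ms @ 20/7 + 519.481ms (4/7)
7. 3116.883ms @ 24/7 + 883.117ms (34/35)
8. 4000.0ms @ 22/5 + 363.636ms (2/5)
9. 4363.636ms @ 24/5 + 363.636ms (2/5)
10. 4727.273ms @ 26/5 + 363.636ms (2/5)
11. 5090.909ms @ 28/5 + 363.636ms (2/5)
12. 5454.545ms @ 6 + 1818.182ms (2)
13. 7272.727ms @ 8 + 1818.182ms (2)
14. 9090.909ms @ 10 + 1818.182ms (2)
15. 10909.091ms @ 12 + 519.481ms (4/7)
16. 11428.571ms @ 88/7 + 519.481ms (4/7)
17. 11948.052ms @ 92/7 + 519.481ms (4/7)
18. 12467.532ms @ 96/7 + 519.481ms (4/7)
19. 12987.013ms @ 100/7 + 1038.961ms (8/7)
20. 14025.974ms @ 108/7 + 519.481ms (4/7)

note 5 onset = 16/7b = 2077.922ms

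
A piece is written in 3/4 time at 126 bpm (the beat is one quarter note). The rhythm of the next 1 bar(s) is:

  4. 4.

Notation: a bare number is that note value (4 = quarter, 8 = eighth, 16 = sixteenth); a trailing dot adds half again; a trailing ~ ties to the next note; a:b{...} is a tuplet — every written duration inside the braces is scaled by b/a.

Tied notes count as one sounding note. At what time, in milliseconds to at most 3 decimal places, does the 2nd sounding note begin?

note 2 onset = 3/2b = 714.286ms

1. 0.0ms @ 0 + 714.286ms (3/2)
2. 714.286ms @ 3/2 + 714.286ms (3/2)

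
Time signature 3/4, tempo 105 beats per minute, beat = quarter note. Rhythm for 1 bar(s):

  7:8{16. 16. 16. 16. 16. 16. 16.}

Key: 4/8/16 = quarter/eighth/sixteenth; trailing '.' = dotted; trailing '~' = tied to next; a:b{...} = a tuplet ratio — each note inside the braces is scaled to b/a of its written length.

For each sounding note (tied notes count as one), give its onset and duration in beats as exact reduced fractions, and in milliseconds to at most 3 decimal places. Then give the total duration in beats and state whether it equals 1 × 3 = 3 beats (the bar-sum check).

1) 0.0ms=0b +244.898ms=3/7b
2) 244.898ms=3/7b +244.898ms=3/7b
3) 489.796ms=6/7b +244.898ms=3/7b
4) 734.694ms=9/7b +244.898ms=3/7b
5) 979.592ms=12/7b +244.898ms=3/7b
6) 1224.49ms=15/7b +244.898ms=3/7b
7) 1469.388ms=18/7b +244.898ms=3/7b
Σ=3b of 3 (105bpm 3/4) — PASS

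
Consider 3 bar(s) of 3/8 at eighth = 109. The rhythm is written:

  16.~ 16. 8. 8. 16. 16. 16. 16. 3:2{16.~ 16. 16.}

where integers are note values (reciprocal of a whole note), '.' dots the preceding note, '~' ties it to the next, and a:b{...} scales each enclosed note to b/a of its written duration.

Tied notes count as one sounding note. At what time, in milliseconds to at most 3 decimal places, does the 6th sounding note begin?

note 6 onset = 6b = 3302.752ms

1. 0.0ms @ 0 + 825.688ms (3/2)
2. 825.688ms @ 3/2 + 825.688ms (3/2)
3. 1651.376ms @ 3 + 825.688ms (3/2)
4. 2477.064ms @ 9/2 + 412.844ms (3/4)
5. 2889.908ms @ 21/4 + 412.844ms (3/4)
6. 3302.752ms @ 6 + 412.844ms (3/4)
7. 3715.596ms @ 27/4 + 412.844ms (3/4)
8. 4128.44ms @ 15/2 + 550.459ms (1)
9. 4678.899ms @ 17/2 + 275.229ms (1/2)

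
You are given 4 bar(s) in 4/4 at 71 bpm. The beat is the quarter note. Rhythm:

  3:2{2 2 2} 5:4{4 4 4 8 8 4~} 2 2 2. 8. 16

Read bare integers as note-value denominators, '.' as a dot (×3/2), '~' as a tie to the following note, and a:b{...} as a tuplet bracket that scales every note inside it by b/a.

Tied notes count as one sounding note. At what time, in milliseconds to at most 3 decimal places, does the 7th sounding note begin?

note 7 onset = 32/5b = 5408.451ms

1. 0.0ms @ 0 + 1126.761ms (4/3)
2. 1126.761ms @ 4/3 + 1126.761ms (4/3)
3. 2253.521ms @ 8/3 + 1126.761ms (4/3)
4. 3380.282ms @ 4 + 676.056ms (4/5)
5. 4056.338ms @ 24/5 + 676.056ms (4/5)
6. 4732.394ms @ 28/5 + 676.056ms (4/5)
7. 5408.451ms @ 32/5 + 338.028ms (2/5)
8. 5746.479ms @ 34/5 + 338.028ms (2/5)
9. 6084.507ms @ 36/5 + 2366.197ms (14/5)
10. 8450.704ms @ 10 + 1690.141ms (2)
11. 10140.845ms @ 12 + 2535.211ms (3)
12. 12676.056ms @ 15 + 633.803ms (3/4)
13. 13309.859ms @ 63/4 + 211.268ms (1/4)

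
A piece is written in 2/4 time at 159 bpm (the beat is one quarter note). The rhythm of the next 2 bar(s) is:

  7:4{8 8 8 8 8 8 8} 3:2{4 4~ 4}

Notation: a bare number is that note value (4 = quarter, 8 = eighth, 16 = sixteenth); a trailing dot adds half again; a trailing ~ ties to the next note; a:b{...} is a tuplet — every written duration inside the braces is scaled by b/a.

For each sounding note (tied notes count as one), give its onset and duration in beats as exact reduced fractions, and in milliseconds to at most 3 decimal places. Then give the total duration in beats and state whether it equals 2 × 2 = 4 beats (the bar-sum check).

1) 0.0ms=0b +107.817ms=2/7b
2) 107.817ms=2/7b +107.817ms=2/7b
3) 215.633ms=4/7b +107.817ms=2/7b
4) 323.45ms=6/7b +107.817ms=2/7b
5) 431.267ms=8/7b +107.817ms=2/7b
6) 539.084ms=10/7b +107.817ms=2/7b
7) 646.9ms=12/7b +107.817ms=2/7b
8) 754.717ms=2b +251.572ms=2/3b
9) 1006.289ms=8/3b +503.145ms=4/3b
Σ=4b of 4 (159bpm 2/4) — PASS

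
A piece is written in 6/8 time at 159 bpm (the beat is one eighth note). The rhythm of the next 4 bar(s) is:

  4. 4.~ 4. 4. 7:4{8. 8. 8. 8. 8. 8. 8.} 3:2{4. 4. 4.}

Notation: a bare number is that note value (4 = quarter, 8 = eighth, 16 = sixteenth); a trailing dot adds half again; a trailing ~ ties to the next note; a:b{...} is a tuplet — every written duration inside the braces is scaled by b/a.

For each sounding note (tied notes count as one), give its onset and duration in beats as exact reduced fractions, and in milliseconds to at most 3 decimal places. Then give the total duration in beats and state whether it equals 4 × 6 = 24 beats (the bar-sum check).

1) 0.0ms=0b +1132.075ms=3b
2) 1132.075ms=3b +2264.151ms=6b
3) 3396.226ms=9b +1132.075ms=3b
4) 4528.302ms=12b +323.45ms=6/7b
5) 4851.752ms=90/7b +323.45ms=6/7b
6) 5175.202ms=96/7b +323.45ms=6/7b
7) 5498.652ms=102/7b +323.45ms=6/7b
8) 5822.102ms=108/7b +323.45ms=6/7b
9) 6145.553ms=114/7b +323.45ms=6/7b
10) 6469.003ms=120/7b +323.45ms=6/7b
11) 6792.453ms=18b +754.717ms=2b
12) 7547.17ms=20b +754.717ms=2b
13) 8301.887ms=22b +754.717ms=2b
Σ=24b of 24 (159bpm 6/8) — PASS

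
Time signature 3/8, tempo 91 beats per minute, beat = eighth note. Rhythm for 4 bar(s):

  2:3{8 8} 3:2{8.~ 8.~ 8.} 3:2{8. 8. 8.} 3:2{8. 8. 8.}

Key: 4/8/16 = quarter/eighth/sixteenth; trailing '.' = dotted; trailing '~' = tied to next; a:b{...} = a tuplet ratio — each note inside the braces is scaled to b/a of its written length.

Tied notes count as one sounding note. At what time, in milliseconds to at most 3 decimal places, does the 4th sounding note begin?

note 4 onset = 6b = 3956.044ms

1. 0.0ms @ 0 + 989.011ms (3/2)
2. 989.011ms @ 3/2 + 989.011ms (3/2)
3. 1978.022ms @ 3 + 1978.022ms (3)
4. 3956.044ms @ 6 + 659.341ms (1)
5. 4615.385ms @ 7 + 659.341ms (1)
6. 5274.725ms @ 8 + 659.341ms (1)
7. 5934.066ms @ 9 + 659.341ms (1)
8. 6593.407ms @ 10 + 659.341ms (1)
9. 7252.747ms @ 11 + 659.341ms (1)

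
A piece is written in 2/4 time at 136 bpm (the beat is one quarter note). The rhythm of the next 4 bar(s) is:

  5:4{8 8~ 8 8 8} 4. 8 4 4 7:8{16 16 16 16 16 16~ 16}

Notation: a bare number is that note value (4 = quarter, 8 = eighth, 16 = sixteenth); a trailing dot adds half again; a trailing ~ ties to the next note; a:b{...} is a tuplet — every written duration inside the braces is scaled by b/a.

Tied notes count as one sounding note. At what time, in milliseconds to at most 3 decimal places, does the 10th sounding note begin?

1. 0.0ms @ 0 + 176.471ms (2/5)
2. 176.471ms @ 2/5 + 352.941ms (4/5)
3. 529.412ms @ 6/5 + 176.471ms (2/5)
4. 705.882ms @ 8/5 + 176.471ms (2/5)
5. 882.353ms @ 2 + 661.765ms (3/2)
6. 1544.118ms @ 7/2 + 220.588ms (1/2)
7. 1764.706ms @ 4 + 441.176ms (1)
8. 2205.882ms @ 5 + 441.176ms (1)
9. 2647.059ms @ 6 + 126.05ms (2/7)
10. 2773.109ms @ 44/7 + 126.05ms (2/7)
11. 2899.16ms @ 46/7 + 126.05ms (2/7)
12. 3025.21ms @ 48/7 + 126.05ms (2/7)
13. 3151.261ms @ 50/7 + 126.05ms (2/7)
14. 3277.311ms @ 52/7 + 252.101ms (4/7)

note 10 onset = 44/7b = 2773.109ms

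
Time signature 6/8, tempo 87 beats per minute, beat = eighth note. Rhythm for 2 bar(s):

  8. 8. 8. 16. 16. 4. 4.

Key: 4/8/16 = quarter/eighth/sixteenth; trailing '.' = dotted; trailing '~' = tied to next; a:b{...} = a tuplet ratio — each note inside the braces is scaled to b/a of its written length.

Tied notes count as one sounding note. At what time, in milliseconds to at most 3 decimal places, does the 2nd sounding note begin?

note 2 onset = 3/2b = 1034.483ms

1. 0.0ms @ 0 + 1034.483ms (3/2)
2. 1034.483ms @ 3/2 + 1034.483ms (3/2)
3. 2068.966ms @ 3 + 1034.483ms (3/2)
4. 3103.448ms @ 9/2 + 517.241ms (3/4)
5. 3620.69ms @ 21/4 + 517.241ms (3/4)
6. 4137.931ms @ 6 + 2068.966ms (3)
7. 6206.897ms @ 9 + 2068.966ms (3)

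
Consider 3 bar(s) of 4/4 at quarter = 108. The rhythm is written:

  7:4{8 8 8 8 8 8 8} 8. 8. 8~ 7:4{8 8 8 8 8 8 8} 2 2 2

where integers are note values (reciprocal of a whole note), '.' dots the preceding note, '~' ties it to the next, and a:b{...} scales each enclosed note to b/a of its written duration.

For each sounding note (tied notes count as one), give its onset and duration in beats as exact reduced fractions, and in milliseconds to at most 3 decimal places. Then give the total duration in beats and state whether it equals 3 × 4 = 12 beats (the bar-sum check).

1) 0.0ms=0b +158.73ms=2/7b
2) 158.73ms=2/7b +158.73ms=2/7b
3) 317.46ms=4/7b +158.73ms=2/7b
4) 476.19ms=6/7b +158.73ms=2/7b
5) 634.921ms=8/7b +158.73ms=2/7b
6) 793.651ms=10/7b +158.73ms=2/7b
7) 952.381ms=12/7b +158.73ms=2/7b
8) 1111.111ms=2b +416.667ms=3/4b
9) 1527.778ms=11/4b +416.667ms=3/4b
10) 1944.444ms=7/2b +436.508ms=11/14b
11) 2380.952ms=30/7b +158.73ms=2/7b
12) 2539.683ms=32/7b +158.73ms=2/7b
13) 2698.413ms=34/7b +158.73ms=2/7b
14) 2857.143ms=36/7b +158.73ms=2/7b
15) 3015.873ms=38/7b +158.73ms=2/7b
16) 3174.603ms=40/7b +158.73ms=2/7b
17) 3333.333ms=6b +1111.111ms=2b
18) 4444.444ms=8b +1111.111ms=2b
19) 5555.556ms=10b +1111.111ms=2b
Σ=12b of 12 (108bpm 4/4) — PASS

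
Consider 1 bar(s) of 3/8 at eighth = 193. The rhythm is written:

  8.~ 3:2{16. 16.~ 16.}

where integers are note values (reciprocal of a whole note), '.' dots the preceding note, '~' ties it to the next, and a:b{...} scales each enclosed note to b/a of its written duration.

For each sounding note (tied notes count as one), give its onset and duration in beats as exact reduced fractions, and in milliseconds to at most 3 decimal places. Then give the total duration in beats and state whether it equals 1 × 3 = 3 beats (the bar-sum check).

1) 0.0ms=0b +621.762ms=2b
2) 621.762ms=2b +310.881ms=1b
Σ=3b of 3 (193bpm 3/8) — PASS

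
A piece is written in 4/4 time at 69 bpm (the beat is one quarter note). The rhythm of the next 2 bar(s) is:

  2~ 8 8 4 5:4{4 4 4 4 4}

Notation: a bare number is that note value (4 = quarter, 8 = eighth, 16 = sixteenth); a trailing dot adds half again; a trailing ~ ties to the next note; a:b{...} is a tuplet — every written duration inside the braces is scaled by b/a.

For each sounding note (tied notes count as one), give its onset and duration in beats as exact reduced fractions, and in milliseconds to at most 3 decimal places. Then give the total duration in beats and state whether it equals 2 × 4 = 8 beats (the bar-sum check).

1) 0.0ms=0b +2173.913ms=5/2b
2) 2173.913ms=5/2b +434.783ms=1/2b
3) 2608.696ms=3b +869.565ms=1b
4) 3478.261ms=4b +695.652ms=4/5b
5) 4173.913ms=24/5b +695.652ms=4/5b
6) 4869.565ms=28/5b +695.652ms=4/5b
7) 5565.217ms=32/5b +695.652ms=4/5b
8) 6260.87ms=36/5b +695.652ms=4/5b
Σ=8b of 8 (69bpm 4/4) — PASS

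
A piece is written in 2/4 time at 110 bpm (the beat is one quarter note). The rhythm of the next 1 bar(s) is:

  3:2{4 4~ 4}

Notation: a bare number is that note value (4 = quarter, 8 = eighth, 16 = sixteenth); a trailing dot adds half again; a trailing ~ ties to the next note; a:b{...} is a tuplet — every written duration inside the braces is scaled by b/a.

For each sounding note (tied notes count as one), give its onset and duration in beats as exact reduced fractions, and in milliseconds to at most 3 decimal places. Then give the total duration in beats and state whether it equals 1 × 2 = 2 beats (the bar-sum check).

1) 0.0ms=0b +363.636ms=2/3b
2) 363.636ms=2/3b +727.273ms=4/3b
Σ=2b of 2 (110bpm 2/4) — PASS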